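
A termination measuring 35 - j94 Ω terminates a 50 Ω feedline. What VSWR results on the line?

Γ = (Z_L − Z_0)/(Z_L + Z_0) = (-15 − j94)/(85 − j94)
|Γ| = 95.2/127 = 0.751
VSWR = (1 + |Γ|)/(1 − |Γ|) = 1.75/0.249

VSWR ≈ 7.04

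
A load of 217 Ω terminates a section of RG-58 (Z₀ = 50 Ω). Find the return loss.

RL ≈ 4.08 dB

Γ = (217 − 50)/(217 + 50) = 0.625
RL = −20·log₁₀|Γ| = −20·log₁₀(0.625)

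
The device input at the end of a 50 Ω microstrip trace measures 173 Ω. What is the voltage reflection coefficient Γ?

Γ = (Z_L − Z_0)/(Z_L + Z_0) = (173 − 50)/(173 + 50) = 123/223

Γ = 0.552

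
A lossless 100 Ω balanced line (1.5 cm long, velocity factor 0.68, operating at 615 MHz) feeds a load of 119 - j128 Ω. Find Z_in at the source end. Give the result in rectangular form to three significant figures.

Z_in ≈ 64.3 − j88.2 Ω

λ = v/f = 0.68·c / 615 MHz = 0.332 m
βl = 2π·l/λ = 2π × 0.0452 = 16.3°
tan(βl) = tan(16.3°) = 0.292
Z_in = Z_0·(Z_L + jZ_0·tanβl)/(Z_0 + jZ_L·tanβl)
     = 100·(119 − j98.8)/(137 + j34.8)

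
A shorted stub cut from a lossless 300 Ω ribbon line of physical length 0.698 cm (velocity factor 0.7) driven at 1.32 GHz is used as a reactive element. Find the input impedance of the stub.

λ = v/f = 0.7·c / 1.32 GHz = 0.159 m
βl = 2π·l/λ = 2π × 0.0439 = 15.8°
tan(βl) = 0.283
For a shorted stub, Z_in = jZ_0·tan(βl)

Z_in ≈ +j84.9 Ω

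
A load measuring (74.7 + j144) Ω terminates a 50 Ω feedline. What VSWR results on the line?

VSWR ≈ 7.58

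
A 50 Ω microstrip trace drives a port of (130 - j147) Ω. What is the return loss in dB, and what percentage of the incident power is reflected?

RL ≈ 2.85 dB; 51.9% of incident power reflected

Γ = (80 − j147)/(180 − j147), |Γ| = 0.72
RL = −20·log₁₀(0.72) = 2.85 dB
P_refl/P_inc = |Γ|² = 0.519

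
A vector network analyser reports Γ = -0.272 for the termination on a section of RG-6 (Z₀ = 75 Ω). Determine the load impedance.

Z_L ≈ 42.9 Ω

Z_L = Z_0·(1 + Γ)/(1 − Γ) = 75·(0.728)/(1.27)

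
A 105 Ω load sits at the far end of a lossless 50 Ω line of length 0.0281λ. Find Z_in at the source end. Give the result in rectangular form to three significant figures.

Z_in ≈ 95 − j26.7 Ω

βl = 2π × 0.0281 = 10.1°
tan(βl) = tan(10.1°) = 0.178
Z_in = Z_0·(Z_L + jZ_0·tanβl)/(Z_0 + jZ_L·tanβl)
     = 50·(105 + j8.92)/(50 + j18.7)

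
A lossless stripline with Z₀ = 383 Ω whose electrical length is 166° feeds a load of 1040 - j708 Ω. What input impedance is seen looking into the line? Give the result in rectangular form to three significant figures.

Z_in ≈ 1470 + j362 Ω

tan(βl) = tan(166°) = -0.249
Z_in = Z_0·(Z_L + jZ_0·tanβl)/(Z_0 + jZ_L·tanβl)
     = 383·(1040 − j803)/(206 − j259)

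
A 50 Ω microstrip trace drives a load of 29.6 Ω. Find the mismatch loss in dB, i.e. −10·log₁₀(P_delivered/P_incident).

mismatch loss ≈ 0.295 dB

Γ = (29.6 − 50)/(29.6 + 50) = -0.256
|Γ|² = 0.0657, so P_del/P_inc = 1 − |Γ|² = 0.934
ML = −10·log₁₀(1 − |Γ|²)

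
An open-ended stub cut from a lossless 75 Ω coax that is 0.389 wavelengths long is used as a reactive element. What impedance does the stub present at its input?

Z_in ≈ +j89.5 Ω

βl = 2π × 0.389 = 140°
tan(βl) = -0.838
For an open-ended stub, Z_in = −jZ_0·cot(βl) = −jZ_0/tan(βl)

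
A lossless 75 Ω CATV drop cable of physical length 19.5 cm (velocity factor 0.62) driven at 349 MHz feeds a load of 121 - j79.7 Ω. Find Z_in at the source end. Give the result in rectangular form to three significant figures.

Z_in ≈ 82.5 + j75.6 Ω

λ = v/f = 0.62·c / 349 MHz = 0.533 m
βl = 2π·l/λ = 2π × 0.366 = 132°
tan(βl) = tan(132°) = -1.12
Z_in = Z_0·(Z_L + jZ_0·tanβl)/(Z_0 + jZ_L·tanβl)
     = 75·(121 − j164)/(-14.4 − j136)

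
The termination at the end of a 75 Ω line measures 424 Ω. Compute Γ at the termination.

Γ = 0.699

Γ = (Z_L − Z_0)/(Z_L + Z_0) = (424 − 75)/(424 + 75) = 349/499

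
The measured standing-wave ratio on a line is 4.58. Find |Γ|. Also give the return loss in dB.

|Γ| = (S − 1)/(S + 1) = (4.58 − 1)/(4.58 + 1) = 3.58/5.58
RL = −20·log₁₀|Γ| = −20·log₁₀(0.642)

|Γ| ≈ 0.642; return loss ≈ 3.86 dB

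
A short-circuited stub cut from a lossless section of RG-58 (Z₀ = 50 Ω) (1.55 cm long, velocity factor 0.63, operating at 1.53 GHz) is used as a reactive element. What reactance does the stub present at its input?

X_in ≈ 50.3 Ω (inductive)

λ = v/f = 0.63·c / 1.53 GHz = 0.124 m
βl = 2π·l/λ = 2π × 0.125 = 45.2°
tan(βl) = 1.01
For a short-circuited stub, Z_in = jZ_0·tan(βl)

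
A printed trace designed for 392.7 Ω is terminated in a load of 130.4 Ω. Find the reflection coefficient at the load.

Γ = -0.501

Γ = (Z_L − Z_0)/(Z_L + Z_0) = (130.4 − 392.7)/(130.4 + 392.7) = -262.3/523.1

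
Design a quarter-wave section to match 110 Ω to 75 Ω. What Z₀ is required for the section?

Z_qwt ≈ 90.8 Ω

Z_qwt = √(Z_0·R_L) = √(75 × 110) = √8250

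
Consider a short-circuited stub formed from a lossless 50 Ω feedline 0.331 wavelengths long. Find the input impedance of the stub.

Z_in ≈ −j89.6 Ω

βl = 2π × 0.331 = 119°
tan(βl) = -1.79
For a short-circuited stub, Z_in = jZ_0·tan(βl)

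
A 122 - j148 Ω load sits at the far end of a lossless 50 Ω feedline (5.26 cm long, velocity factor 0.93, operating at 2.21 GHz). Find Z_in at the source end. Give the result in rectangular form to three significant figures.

λ = v/f = 0.93·c / 2.21 GHz = 0.126 m
βl = 2π·l/λ = 2π × 0.417 = 150°
tan(βl) = tan(150°) = -0.577
Z_in = Z_0·(Z_L + jZ_0·tanβl)/(Z_0 + jZ_L·tanβl)
     = 50·(122 − j177)/(-35.5 − j70.5)

Z_in ≈ 65.4 + j119 Ω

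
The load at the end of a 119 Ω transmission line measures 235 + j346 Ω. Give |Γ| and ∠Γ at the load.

Γ ≈ 0.737 ∠ 27.1°

Γ = (Z_L − Z_0)/(Z_L + Z_0) = (116 + j346)/(354 + j346)
|Γ| = 365/495 = 0.737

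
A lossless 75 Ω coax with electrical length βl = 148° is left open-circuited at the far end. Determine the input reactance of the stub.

X_in ≈ 120 Ω (inductive)

tan(βl) = -0.625
For an open-circuited stub, Z_in = −jZ_0·cot(βl) = −jZ_0/tan(βl)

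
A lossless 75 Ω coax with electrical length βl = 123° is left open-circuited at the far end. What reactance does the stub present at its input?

X_in ≈ 48.7 Ω (inductive)

tan(βl) = -1.54
For an open-circuited stub, Z_in = −jZ_0·cot(βl) = −jZ_0/tan(βl)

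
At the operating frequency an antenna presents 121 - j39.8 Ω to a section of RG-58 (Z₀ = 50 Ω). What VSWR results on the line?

VSWR ≈ 2.73

Γ = (Z_L − Z_0)/(Z_L + Z_0) = (71 − j39.8)/(171 − j39.8)
|Γ| = 81.4/176 = 0.464
VSWR = (1 + |Γ|)/(1 − |Γ|) = 1.46/0.536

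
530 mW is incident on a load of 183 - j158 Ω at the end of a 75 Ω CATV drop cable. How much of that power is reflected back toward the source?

|Γ| = |(108 − j158)/(258 − j158)| = 0.633
|Γ|² = 0.4
P_refl = |Γ|²·P_inc = 212 mW, P_del = (1 − |Γ|²)·P_inc = 318 mW

P_reflected ≈ 212 mW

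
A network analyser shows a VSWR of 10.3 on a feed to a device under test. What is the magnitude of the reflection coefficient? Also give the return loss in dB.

|Γ| = (S − 1)/(S + 1) = (10.3 − 1)/(10.3 + 1) = 9.3/11.3
RL = −20·log₁₀|Γ| = −20·log₁₀(0.823)

|Γ| ≈ 0.823; return loss ≈ 1.69 dB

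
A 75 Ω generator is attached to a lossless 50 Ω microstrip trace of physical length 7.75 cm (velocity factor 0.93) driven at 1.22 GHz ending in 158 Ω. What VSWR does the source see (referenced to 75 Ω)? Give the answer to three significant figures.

VSWR ≈ 4.04

λ = v/f = 0.93·c / 1.22 GHz = 0.229 m
βl = 2π·l/λ = 2π × 0.339 = 122°
tan(βl) = -1.6
Z_in = Z_0·(Z_L + jZ_0·tanβl)/(Z_0 + jZ_L·tanβl) = 21.2 + j27.1 Ω
Γ_s = (Z_in − Z_s)/(Z_in + Z_s) = (-53.8 + j27.1)/(96.2 + j27.1), |Γ_s| = 0.603
VSWR = (1 + |Γ_s|)/(1 − |Γ_s|)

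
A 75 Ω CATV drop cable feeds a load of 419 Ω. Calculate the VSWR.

VSWR ≈ 5.59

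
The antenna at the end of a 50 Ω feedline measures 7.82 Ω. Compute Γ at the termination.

Γ = -0.73

Γ = (Z_L − Z_0)/(Z_L + Z_0) = (7.82 − 50)/(7.82 + 50) = -42.18/57.82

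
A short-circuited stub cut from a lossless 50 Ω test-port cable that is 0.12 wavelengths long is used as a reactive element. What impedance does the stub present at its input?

Z_in ≈ +j47 Ω

βl = 2π × 0.12 = 43.2°
tan(βl) = 0.939
For a short-circuited stub, Z_in = jZ_0·tan(βl)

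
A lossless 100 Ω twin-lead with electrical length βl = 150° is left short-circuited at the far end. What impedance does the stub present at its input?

Z_in ≈ −j57.7 Ω

tan(βl) = -0.577
For a short-circuited stub, Z_in = jZ_0·tan(βl)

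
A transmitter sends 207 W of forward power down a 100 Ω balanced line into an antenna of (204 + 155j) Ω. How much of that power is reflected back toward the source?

|Γ| = |(104 + j155)/(304 + j155)| = 0.547
|Γ|² = 0.299
P_refl = |Γ|²·P_inc = 61.9 W, P_del = (1 − |Γ|²)·P_inc = 145 W

P_reflected ≈ 61.9 W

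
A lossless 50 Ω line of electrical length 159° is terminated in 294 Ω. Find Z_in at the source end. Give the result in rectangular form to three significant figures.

Z_in ≈ 55.3 + j106 Ω

tan(βl) = tan(159°) = -0.384
Z_in = Z_0·(Z_L + jZ_0·tanβl)/(Z_0 + jZ_L·tanβl)
     = 50·(294 − j19.2)/(50 − j113)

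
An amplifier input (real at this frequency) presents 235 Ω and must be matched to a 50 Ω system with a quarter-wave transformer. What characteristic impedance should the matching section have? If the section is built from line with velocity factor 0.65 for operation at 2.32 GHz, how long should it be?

Z_qwt ≈ 108 Ω; length ≈ 2.1 cm

Z_qwt = √(Z_0·R_L) = √(50 × 235) = √11750
λ = 0.65·c/f = 0.0841 m, so l = λ/4 = 0.021 m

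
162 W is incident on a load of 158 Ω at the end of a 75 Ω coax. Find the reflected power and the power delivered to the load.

Γ = (158 − 75)/(158 + 75) = 0.356
|Γ|² = 0.127
P_refl = |Γ|²·P_inc = 20.6 W, P_del = (1 − |Γ|²)·P_inc = 141 W

P_reflected ≈ 20.6 W; P_delivered ≈ 141 W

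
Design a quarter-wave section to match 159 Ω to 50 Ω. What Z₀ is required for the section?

Z_qwt = √(Z_0·R_L) = √(50 × 159) = √7950

Z_qwt ≈ 89.2 Ω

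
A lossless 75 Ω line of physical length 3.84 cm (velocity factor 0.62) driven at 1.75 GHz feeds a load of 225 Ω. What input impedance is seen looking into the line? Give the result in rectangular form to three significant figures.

Z_in ≈ 39.6 + j52 Ω

λ = v/f = 0.62·c / 1.75 GHz = 0.106 m
βl = 2π·l/λ = 2π × 0.361 = 130°
tan(βl) = tan(130°) = -1.19
Z_in = Z_0·(Z_L + jZ_0·tanβl)/(Z_0 + jZ_L·tanβl)
     = 75·(225 − j89.2)/(75 − j268)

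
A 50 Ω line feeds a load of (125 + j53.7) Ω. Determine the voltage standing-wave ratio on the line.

VSWR ≈ 3.03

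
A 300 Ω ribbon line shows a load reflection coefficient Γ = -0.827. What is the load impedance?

Z_L ≈ 28.4 Ω

Z_L = Z_0·(1 + Γ)/(1 − Γ) = 300·(0.173)/(1.83)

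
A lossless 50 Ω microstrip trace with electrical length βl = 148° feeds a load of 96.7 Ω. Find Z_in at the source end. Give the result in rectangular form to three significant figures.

Z_in ≈ 54.6 + j34.8 Ω

tan(βl) = tan(148°) = -0.625
Z_in = Z_0·(Z_L + jZ_0·tanβl)/(Z_0 + jZ_L·tanβl)
     = 50·(96.7 − j31.2)/(50 − j60.4)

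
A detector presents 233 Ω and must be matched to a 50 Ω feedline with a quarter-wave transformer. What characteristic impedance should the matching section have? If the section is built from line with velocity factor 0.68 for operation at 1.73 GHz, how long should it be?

Z_qwt ≈ 108 Ω; length ≈ 2.95 cm

Z_qwt = √(Z_0·R_L) = √(50 × 233) = √11650
λ = 0.68·c/f = 0.118 m, so l = λ/4 = 0.0295 m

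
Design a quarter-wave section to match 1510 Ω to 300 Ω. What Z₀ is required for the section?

Z_qwt ≈ 673 Ω

Z_qwt = √(Z_0·R_L) = √(300 × 1510) = √453000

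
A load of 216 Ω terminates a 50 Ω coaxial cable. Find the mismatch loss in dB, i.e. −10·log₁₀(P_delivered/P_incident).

Γ = (216 − 50)/(216 + 50) = 0.624
|Γ|² = 0.389, so P_del/P_inc = 1 − |Γ|² = 0.611
ML = −10·log₁₀(1 − |Γ|²)

mismatch loss ≈ 2.14 dB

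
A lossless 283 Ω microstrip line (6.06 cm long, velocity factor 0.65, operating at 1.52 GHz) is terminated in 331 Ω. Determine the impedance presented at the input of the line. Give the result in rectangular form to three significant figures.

Z_in ≈ 327 + j17.5 Ω

λ = v/f = 0.65·c / 1.52 GHz = 0.128 m
βl = 2π·l/λ = 2π × 0.472 = 170°
tan(βl) = tan(170°) = -0.175
Z_in = Z_0·(Z_L + jZ_0·tanβl)/(Z_0 + jZ_L·tanβl)
     = 283·(331 − j49.6)/(283 − j58)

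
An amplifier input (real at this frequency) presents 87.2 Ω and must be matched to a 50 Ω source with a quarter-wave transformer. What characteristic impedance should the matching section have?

Z_qwt = √(Z_0·R_L) = √(50 × 87.2) = √4360

Z_qwt ≈ 66 Ω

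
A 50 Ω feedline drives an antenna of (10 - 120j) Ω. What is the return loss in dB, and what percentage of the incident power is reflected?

Γ = (-40 − j120)/(60 − j120), |Γ| = 0.943
RL = −20·log₁₀(0.943) = 0.512 dB
P_refl/P_inc = |Γ|² = 0.889

RL ≈ 0.512 dB; 88.9% of incident power reflected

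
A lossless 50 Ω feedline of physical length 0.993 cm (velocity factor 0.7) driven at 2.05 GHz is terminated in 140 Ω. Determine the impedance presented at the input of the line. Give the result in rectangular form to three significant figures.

Z_in ≈ 43.2 − j49.5 Ω

λ = v/f = 0.7·c / 2.05 GHz = 0.102 m
βl = 2π·l/λ = 2π × 0.0969 = 34.9°
tan(βl) = tan(34.9°) = 0.698
Z_in = Z_0·(Z_L + jZ_0·tanβl)/(Z_0 + jZ_L·tanβl)
     = 50·(140 + j34.9)/(50 + j97.7)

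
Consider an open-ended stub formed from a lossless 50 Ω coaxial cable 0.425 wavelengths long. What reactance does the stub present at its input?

X_in ≈ 98.1 Ω (inductive)

βl = 2π × 0.425 = 153°
tan(βl) = -0.51
For an open-ended stub, Z_in = −jZ_0·cot(βl) = −jZ_0/tan(βl)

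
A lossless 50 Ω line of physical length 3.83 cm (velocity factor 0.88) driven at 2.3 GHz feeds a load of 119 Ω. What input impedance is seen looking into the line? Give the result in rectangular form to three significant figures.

Z_in ≈ 26.5 + j22.5 Ω

λ = v/f = 0.88·c / 2.3 GHz = 0.115 m
βl = 2π·l/λ = 2π × 0.334 = 120°
tan(βl) = tan(120°) = -1.72
Z_in = Z_0·(Z_L + jZ_0·tanβl)/(Z_0 + jZ_L·tanβl)
     = 50·(119 − j86.2)/(50 − j205)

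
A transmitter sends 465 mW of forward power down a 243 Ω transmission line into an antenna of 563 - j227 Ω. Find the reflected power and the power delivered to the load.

P_reflected ≈ 102 mW; P_delivered ≈ 363 mW

|Γ| = |(320 − j227)/(806 − j227)| = 0.469
|Γ|² = 0.22
P_refl = |Γ|²·P_inc = 102 mW, P_del = (1 − |Γ|²)·P_inc = 363 mW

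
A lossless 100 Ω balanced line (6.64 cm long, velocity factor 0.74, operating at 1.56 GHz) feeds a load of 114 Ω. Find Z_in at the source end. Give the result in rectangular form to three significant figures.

λ = v/f = 0.74·c / 1.56 GHz = 0.142 m
βl = 2π·l/λ = 2π × 0.467 = 168°
tan(βl) = tan(168°) = -0.213
Z_in = Z_0·(Z_L + jZ_0·tanβl)/(Z_0 + jZ_L·tanβl)
     = 100·(114 − j21.3)/(100 − j24.3)

Z_in ≈ 113 + j6.03 Ω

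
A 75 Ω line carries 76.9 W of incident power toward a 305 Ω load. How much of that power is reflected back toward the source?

P_reflected ≈ 28.2 W

Γ = (305 − 75)/(305 + 75) = 0.605
|Γ|² = 0.366
P_refl = |Γ|²·P_inc = 28.2 W, P_del = (1 − |Γ|²)·P_inc = 48.7 W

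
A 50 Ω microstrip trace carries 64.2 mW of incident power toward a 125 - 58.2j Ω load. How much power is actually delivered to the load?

P_delivered ≈ 47.2 mW

|Γ| = |(75 − j58.2)/(175 − j58.2)| = 0.515
|Γ|² = 0.265
P_refl = |Γ|²·P_inc = 17 mW, P_del = (1 − |Γ|²)·P_inc = 47.2 mW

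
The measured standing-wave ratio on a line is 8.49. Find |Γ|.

|Γ| ≈ 0.789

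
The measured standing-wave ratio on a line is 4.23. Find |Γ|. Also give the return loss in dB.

|Γ| = (S − 1)/(S + 1) = (4.23 − 1)/(4.23 + 1) = 3.23/5.23
RL = −20·log₁₀|Γ| = −20·log₁₀(0.618)

|Γ| ≈ 0.618; return loss ≈ 4.19 dB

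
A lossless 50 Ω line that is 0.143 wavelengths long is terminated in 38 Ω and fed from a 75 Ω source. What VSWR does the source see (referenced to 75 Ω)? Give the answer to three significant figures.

VSWR ≈ 1.55

βl = 2π × 0.143 = 51.5°
tan(βl) = 1.26
Z_in = Z_0·(Z_L + jZ_0·tanβl)/(Z_0 + jZ_L·tanβl) = 51.3 + j13.9 Ω
Γ_s = (Z_in − Z_s)/(Z_in + Z_s) = (-23.7 + j13.9)/(126 + j13.9), |Γ_s| = 0.217
VSWR = (1 + |Γ_s|)/(1 − |Γ_s|)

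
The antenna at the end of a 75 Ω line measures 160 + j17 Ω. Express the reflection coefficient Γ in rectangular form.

Γ ≈ 0.365 + j0.0459

Γ = (Z_L − Z_0)/(Z_L + Z_0) = (85 + j17)/(235 + j17)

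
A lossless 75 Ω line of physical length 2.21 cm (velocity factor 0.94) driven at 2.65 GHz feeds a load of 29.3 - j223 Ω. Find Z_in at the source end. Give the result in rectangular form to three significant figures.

λ = v/f = 0.94·c / 2.65 GHz = 0.106 m
βl = 2π·l/λ = 2π × 0.208 = 74.8°
tan(βl) = tan(74.8°) = 3.67
Z_in = Z_0·(Z_L + jZ_0·tanβl)/(Z_0 + jZ_L·tanβl)
     = 75·(29.3 + j52.4)/(894 + j108)

Z_in ≈ 2.94 + j4.04 Ω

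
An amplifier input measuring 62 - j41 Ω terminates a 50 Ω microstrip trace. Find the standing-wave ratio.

VSWR ≈ 2.12

Γ = (Z_L − Z_0)/(Z_L + Z_0) = (12 − j41)/(112 − j41)
|Γ| = 42.7/119 = 0.358
VSWR = (1 + |Γ|)/(1 − |Γ|) = 1.36/0.642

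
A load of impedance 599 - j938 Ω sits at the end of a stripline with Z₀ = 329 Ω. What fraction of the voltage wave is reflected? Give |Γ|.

Γ = (Z_L − Z_0)/(Z_L + Z_0) = (270 − j938)/(928 − j938)
|Γ| = 976/1320

|Γ| ≈ 0.74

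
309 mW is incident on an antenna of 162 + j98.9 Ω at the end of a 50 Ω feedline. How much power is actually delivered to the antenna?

P_delivered ≈ 183 mW

|Γ| = |(112 + j98.9)/(212 + j98.9)| = 0.639
|Γ|² = 0.408
P_refl = |Γ|²·P_inc = 126 mW, P_del = (1 − |Γ|²)·P_inc = 183 mW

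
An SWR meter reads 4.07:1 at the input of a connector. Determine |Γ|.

|Γ| = (S − 1)/(S + 1) = (4.07 − 1)/(4.07 + 1) = 3.07/5.07

|Γ| ≈ 0.606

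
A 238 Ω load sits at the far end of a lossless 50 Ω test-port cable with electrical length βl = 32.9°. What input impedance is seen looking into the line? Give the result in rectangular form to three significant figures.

tan(βl) = tan(32.9°) = 0.647
Z_in = Z_0·(Z_L + jZ_0·tanβl)/(Z_0 + jZ_L·tanβl)
     = 50·(238 + j32.3)/(50 + j154)

Z_in ≈ 32.2 − j66.8 Ω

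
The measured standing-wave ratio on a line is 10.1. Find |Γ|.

|Γ| ≈ 0.82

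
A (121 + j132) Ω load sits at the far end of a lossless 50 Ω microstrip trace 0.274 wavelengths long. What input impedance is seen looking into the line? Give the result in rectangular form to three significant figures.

Z_in ≈ 9.07 − j2.86 Ω

βl = 2π × 0.274 = 98.6°
tan(βl) = tan(98.6°) = -6.58
Z_in = Z_0·(Z_L + jZ_0·tanβl)/(Z_0 + jZ_L·tanβl)
     = 50·(121 − j197)/(919 − j796)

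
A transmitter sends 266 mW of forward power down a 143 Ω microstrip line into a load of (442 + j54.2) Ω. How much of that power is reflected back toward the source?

P_reflected ≈ 71.2 mW

|Γ| = |(299 + j54.2)/(585 + j54.2)| = 0.517
|Γ|² = 0.268
P_refl = |Γ|²·P_inc = 71.2 mW, P_del = (1 − |Γ|²)·P_inc = 195 mW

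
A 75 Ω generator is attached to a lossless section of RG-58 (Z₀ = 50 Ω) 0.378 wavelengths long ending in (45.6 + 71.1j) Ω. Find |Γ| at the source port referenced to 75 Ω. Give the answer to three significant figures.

|Γ| ≈ 0.7

βl = 2π × 0.378 = 136°
tan(βl) = -0.963
Z_in = Z_0·(Z_L + jZ_0·tanβl)/(Z_0 + jZ_L·tanβl) = 13.8 + j14.8 Ω
Γ_s = (Z_in − Z_s)/(Z_in + Z_s) = (-61.2 + j14.8)/(88.8 + j14.8), |Γ_s| = 0.7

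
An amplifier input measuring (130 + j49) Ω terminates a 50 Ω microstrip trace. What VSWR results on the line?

VSWR ≈ 3.02

Γ = (Z_L − Z_0)/(Z_L + Z_0) = (80 + j49)/(180 + j49)
|Γ| = 93.8/187 = 0.503
VSWR = (1 + |Γ|)/(1 − |Γ|) = 1.5/0.497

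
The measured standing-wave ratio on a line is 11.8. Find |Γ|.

|Γ| ≈ 0.844

|Γ| = (S − 1)/(S + 1) = (11.8 − 1)/(11.8 + 1) = 10.8/12.8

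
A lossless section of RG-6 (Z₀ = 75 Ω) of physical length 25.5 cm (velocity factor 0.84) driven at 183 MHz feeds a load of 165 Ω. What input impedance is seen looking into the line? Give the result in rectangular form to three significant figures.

Z_in ≈ 38.9 − j24.7 Ω

λ = v/f = 0.84·c / 183 MHz = 1.38 m
βl = 2π·l/λ = 2π × 0.185 = 66.7°
tan(βl) = tan(66.7°) = 2.32
Z_in = Z_0·(Z_L + jZ_0·tanβl)/(Z_0 + jZ_L·tanβl)
     = 75·(165 + j174)/(75 + j382)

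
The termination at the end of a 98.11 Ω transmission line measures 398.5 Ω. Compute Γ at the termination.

Γ = (Z_L − Z_0)/(Z_L + Z_0) = (398.5 − 98.11)/(398.5 + 98.11) = 300.4/496.6

Γ = 0.605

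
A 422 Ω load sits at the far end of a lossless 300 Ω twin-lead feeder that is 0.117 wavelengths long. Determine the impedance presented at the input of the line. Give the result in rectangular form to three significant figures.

βl = 2π × 0.117 = 42.1°
tan(βl) = tan(42.1°) = 0.904
Z_in = Z_0·(Z_L + jZ_0·tanβl)/(Z_0 + jZ_L·tanβl)
     = 300·(422 + j271)/(300 + j382)

Z_in ≈ 293 − j101 Ω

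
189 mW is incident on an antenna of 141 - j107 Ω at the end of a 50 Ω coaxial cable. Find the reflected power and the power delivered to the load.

|Γ| = |(91 − j107)/(191 − j107)| = 0.642
|Γ|² = 0.412
P_refl = |Γ|²·P_inc = 77.8 mW, P_del = (1 − |Γ|²)·P_inc = 111 mW

P_reflected ≈ 77.8 mW; P_delivered ≈ 111 mW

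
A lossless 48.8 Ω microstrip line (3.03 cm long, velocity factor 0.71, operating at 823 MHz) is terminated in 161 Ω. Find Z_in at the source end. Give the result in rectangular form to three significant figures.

Z_in ≈ 29.5 − j44 Ω

λ = v/f = 0.71·c / 823 MHz = 0.259 m
βl = 2π·l/λ = 2π × 0.117 = 42.1°
tan(βl) = tan(42.1°) = 0.905
Z_in = Z_0·(Z_L + jZ_0·tanβl)/(Z_0 + jZ_L·tanβl)
     = 48.8·(161 + j44.2)/(48.8 + j146)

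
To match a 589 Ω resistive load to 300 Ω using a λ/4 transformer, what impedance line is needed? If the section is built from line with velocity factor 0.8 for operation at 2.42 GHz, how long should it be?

Z_qwt = √(Z_0·R_L) = √(300 × 589) = √176700
λ = 0.8·c/f = 0.0992 m, so l = λ/4 = 0.0248 m

Z_qwt ≈ 420 Ω; length ≈ 2.48 cm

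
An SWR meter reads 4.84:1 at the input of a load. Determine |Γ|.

|Γ| = (S − 1)/(S + 1) = (4.84 − 1)/(4.84 + 1) = 3.84/5.84

|Γ| ≈ 0.658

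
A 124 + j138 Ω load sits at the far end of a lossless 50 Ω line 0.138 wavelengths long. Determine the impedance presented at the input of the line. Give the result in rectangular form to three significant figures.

Z_in ≈ 21.8 − j59.2 Ω

βl = 2π × 0.138 = 49.7°
tan(βl) = tan(49.7°) = 1.18
Z_in = Z_0·(Z_L + jZ_0·tanβl)/(Z_0 + jZ_L·tanβl)
     = 50·(124 + j197)/(-113 + j146)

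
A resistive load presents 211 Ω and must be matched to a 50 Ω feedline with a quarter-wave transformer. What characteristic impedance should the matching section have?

Z_qwt ≈ 103 Ω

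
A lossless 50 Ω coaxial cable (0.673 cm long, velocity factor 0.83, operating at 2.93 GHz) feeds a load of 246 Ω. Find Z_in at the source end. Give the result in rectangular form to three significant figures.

Z_in ≈ 39.1 − j77.4 Ω

λ = v/f = 0.83·c / 2.93 GHz = 0.085 m
βl = 2π·l/λ = 2π × 0.0792 = 28.5°
tan(βl) = tan(28.5°) = 0.543
Z_in = Z_0·(Z_L + jZ_0·tanβl)/(Z_0 + jZ_L·tanβl)
     = 50·(246 + j27.2)/(50 + j134)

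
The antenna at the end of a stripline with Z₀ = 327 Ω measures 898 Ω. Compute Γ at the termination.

Γ = 0.466

Γ = (Z_L − Z_0)/(Z_L + Z_0) = (898 − 327)/(898 + 327) = 571/1225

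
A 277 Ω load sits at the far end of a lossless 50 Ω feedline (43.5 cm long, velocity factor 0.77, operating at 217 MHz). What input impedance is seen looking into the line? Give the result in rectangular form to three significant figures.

λ = v/f = 0.77·c / 217 MHz = 1.06 m
βl = 2π·l/λ = 2π × 0.409 = 147°
tan(βl) = tan(147°) = -0.647
Z_in = Z_0·(Z_L + jZ_0·tanβl)/(Z_0 + jZ_L·tanβl)
     = 50·(277 − j32.3)/(50 − j179)

Z_in ≈ 28.4 + j69.4 Ω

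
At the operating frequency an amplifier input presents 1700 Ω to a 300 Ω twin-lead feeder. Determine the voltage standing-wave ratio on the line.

VSWR ≈ 5.67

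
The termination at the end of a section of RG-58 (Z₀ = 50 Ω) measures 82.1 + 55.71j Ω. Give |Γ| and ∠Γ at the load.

Γ = (Z_L − Z_0)/(Z_L + Z_0) = (32.1 + j55.71)/(132.1 + j55.71)
|Γ| = 64.3/143 = 0.448

Γ ≈ 0.448 ∠ 37.2°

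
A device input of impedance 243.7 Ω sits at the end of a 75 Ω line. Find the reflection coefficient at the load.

Γ = (Z_L − Z_0)/(Z_L + Z_0) = (243.7 − 75)/(243.7 + 75) = 168.7/318.7

Γ = 0.529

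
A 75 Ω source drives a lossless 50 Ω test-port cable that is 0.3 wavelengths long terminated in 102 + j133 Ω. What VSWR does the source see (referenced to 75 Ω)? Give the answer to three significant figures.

βl = 2π × 0.3 = 108°
tan(βl) = -3.08
Z_in = Z_0·(Z_L + jZ_0·tanβl)/(Z_0 + jZ_L·tanβl) = 8.63 + j3.62 Ω
Γ_s = (Z_in − Z_s)/(Z_in + Z_s) = (-66.4 + j3.62)/(83.6 + j3.62), |Γ_s| = 0.794
VSWR = (1 + |Γ_s|)/(1 − |Γ_s|)

VSWR ≈ 8.71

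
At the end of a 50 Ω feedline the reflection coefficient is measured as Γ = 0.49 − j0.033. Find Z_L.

Z_L = Z_0·(1 + Γ)/(1 − Γ) = 50·(1.49 − j0.033)/(0.51 + j0.033)

Z_L ≈ 145 − j12.6 Ω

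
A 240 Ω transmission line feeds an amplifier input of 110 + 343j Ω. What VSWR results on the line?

Γ = (Z_L − Z_0)/(Z_L + Z_0) = (-130 + j343)/(350 + j343)
|Γ| = 367/490 = 0.749
VSWR = (1 + |Γ|)/(1 − |Γ|) = 1.75/0.251

VSWR ≈ 6.95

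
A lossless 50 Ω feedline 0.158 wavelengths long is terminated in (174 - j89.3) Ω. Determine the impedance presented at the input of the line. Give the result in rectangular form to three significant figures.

Z_in ≈ 13.7 − j23 Ω

βl = 2π × 0.158 = 56.9°
tan(βl) = tan(56.9°) = 1.53
Z_in = Z_0·(Z_L + jZ_0·tanβl)/(Z_0 + jZ_L·tanβl)
     = 50·(174 − j12.7)/(187 + j267)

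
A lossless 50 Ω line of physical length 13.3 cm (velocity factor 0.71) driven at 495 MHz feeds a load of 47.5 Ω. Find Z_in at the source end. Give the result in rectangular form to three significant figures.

λ = v/f = 0.71·c / 495 MHz = 0.43 m
βl = 2π·l/λ = 2π × 0.309 = 111°
tan(βl) = tan(111°) = -2.57
Z_in = Z_0·(Z_L + jZ_0·tanβl)/(Z_0 + jZ_L·tanβl)
     = 50·(47.5 − j128)/(50 − j122)

Z_in ≈ 51.9 − j1.8 Ω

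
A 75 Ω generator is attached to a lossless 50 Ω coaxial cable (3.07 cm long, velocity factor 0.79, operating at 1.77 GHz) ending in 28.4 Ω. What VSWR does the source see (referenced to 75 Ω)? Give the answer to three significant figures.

VSWR ≈ 1.23

λ = v/f = 0.79·c / 1.77 GHz = 0.134 m
βl = 2π·l/λ = 2π × 0.229 = 82.5°
tan(βl) = 7.64
Z_in = Z_0·(Z_L + jZ_0·tanβl)/(Z_0 + jZ_L·tanβl) = 85 + j13.1 Ω
Γ_s = (Z_in − Z_s)/(Z_in + Z_s) = (10 + j13.1)/(160 + j13.1), |Γ_s| = 0.102
VSWR = (1 + |Γ_s|)/(1 − |Γ_s|)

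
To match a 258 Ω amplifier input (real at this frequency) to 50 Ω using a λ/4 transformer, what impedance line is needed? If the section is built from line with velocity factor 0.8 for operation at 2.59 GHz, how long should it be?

Z_qwt ≈ 114 Ω; length ≈ 2.32 cm

Z_qwt = √(Z_0·R_L) = √(50 × 258) = √12900
λ = 0.8·c/f = 0.0927 m, so l = λ/4 = 0.0232 m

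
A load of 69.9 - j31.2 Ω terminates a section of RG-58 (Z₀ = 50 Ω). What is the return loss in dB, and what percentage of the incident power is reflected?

Γ = (19.9 − j31.2)/(119.9 − j31.2), |Γ| = 0.299
RL = −20·log₁₀(0.299) = 10.5 dB
P_refl/P_inc = |Γ|² = 0.0892

RL ≈ 10.5 dB; 8.92% of incident power reflected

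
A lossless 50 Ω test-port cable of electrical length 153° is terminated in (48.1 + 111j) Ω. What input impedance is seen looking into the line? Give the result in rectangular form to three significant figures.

tan(βl) = tan(153°) = -0.51
Z_in = Z_0·(Z_L + jZ_0·tanβl)/(Z_0 + jZ_L·tanβl)
     = 50·(48.1 + j85.5)/(107 − j24.5)

Z_in ≈ 12.7 + j43 Ω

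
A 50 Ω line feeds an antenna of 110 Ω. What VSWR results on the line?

Γ = (110 − 50)/(110 + 50) = 0.375
VSWR = (1 + 0.375)/(1 − 0.375)

VSWR ≈ 2.2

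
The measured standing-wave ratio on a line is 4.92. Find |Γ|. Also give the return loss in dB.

|Γ| = (S − 1)/(S + 1) = (4.92 − 1)/(4.92 + 1) = 3.92/5.92
RL = −20·log₁₀|Γ| = −20·log₁₀(0.662)

|Γ| ≈ 0.662; return loss ≈ 3.58 dB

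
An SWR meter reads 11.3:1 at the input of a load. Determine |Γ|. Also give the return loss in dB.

|Γ| ≈ 0.837; return loss ≈ 1.54 dB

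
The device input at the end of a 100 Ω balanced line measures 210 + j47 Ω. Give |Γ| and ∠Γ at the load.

Γ = (Z_L − Z_0)/(Z_L + Z_0) = (110 + j47)/(310 + j47)
|Γ| = 120/314 = 0.382

Γ ≈ 0.382 ∠ 14.5°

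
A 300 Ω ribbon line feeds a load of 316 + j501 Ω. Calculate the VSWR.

VSWR ≈ 4.42

Γ = (Z_L − Z_0)/(Z_L + Z_0) = (16 + j501)/(616 + j501)
|Γ| = 501/794 = 0.631
VSWR = (1 + |Γ|)/(1 − |Γ|) = 1.63/0.369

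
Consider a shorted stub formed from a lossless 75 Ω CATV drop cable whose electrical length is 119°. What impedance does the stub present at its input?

tan(βl) = -1.8
For a shorted stub, Z_in = jZ_0·tan(βl)

Z_in ≈ −j135 Ω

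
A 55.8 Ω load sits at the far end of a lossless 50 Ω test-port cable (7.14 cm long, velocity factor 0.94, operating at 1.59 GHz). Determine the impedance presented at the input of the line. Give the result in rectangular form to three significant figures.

Z_in ≈ 51.6 + j5.34 Ω

λ = v/f = 0.94·c / 1.59 GHz = 0.177 m
βl = 2π·l/λ = 2π × 0.403 = 145°
tan(βl) = tan(145°) = -0.702
Z_in = Z_0·(Z_L + jZ_0·tanβl)/(Z_0 + jZ_L·tanβl)
     = 50·(55.8 − j35.1)/(50 − j39.2)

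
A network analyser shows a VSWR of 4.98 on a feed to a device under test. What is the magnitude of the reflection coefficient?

|Γ| = (S − 1)/(S + 1) = (4.98 − 1)/(4.98 + 1) = 3.98/5.98

|Γ| ≈ 0.666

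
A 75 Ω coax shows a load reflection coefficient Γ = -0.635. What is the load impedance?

Z_L ≈ 16.7 Ω

Z_L = Z_0·(1 + Γ)/(1 − Γ) = 75·(0.365)/(1.64)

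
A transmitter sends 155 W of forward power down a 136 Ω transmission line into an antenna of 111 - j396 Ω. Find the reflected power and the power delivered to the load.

|Γ| = |(-25 − j396)/(247 − j396)| = 0.85
|Γ|² = 0.723
P_refl = |Γ|²·P_inc = 112 W, P_del = (1 − |Γ|²)·P_inc = 43 W

P_reflected ≈ 112 W; P_delivered ≈ 43 W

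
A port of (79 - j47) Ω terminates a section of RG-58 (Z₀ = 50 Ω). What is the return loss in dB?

Γ = (29 − j47)/(129 − j47), |Γ| = 0.402
RL = −20·log₁₀|Γ| = −20·log₁₀(0.402)

RL ≈ 7.91 dB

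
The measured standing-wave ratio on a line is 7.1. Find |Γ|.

|Γ| = (S − 1)/(S + 1) = (7.1 − 1)/(7.1 + 1) = 6.1/8.1

|Γ| ≈ 0.753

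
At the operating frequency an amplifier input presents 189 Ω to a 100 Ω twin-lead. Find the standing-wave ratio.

VSWR ≈ 1.89

For a purely resistive load, VSWR = R_L/Z_0 or Z_0/R_L (whichever > 1) = 189/100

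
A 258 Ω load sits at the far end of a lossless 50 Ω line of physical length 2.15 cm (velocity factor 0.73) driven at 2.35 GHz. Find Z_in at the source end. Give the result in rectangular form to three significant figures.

λ = v/f = 0.73·c / 2.35 GHz = 0.0932 m
βl = 2π·l/λ = 2π × 0.231 = 83.1°
tan(βl) = tan(83.1°) = 8.21
Z_in = Z_0·(Z_L + jZ_0·tanβl)/(Z_0 + jZ_L·tanβl)
     = 50·(258 + j410)/(50 + j2120)

Z_in ≈ 9.83 − j5.86 Ω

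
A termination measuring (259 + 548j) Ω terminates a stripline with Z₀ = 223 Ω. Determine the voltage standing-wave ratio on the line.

Γ = (Z_L − Z_0)/(Z_L + Z_0) = (36 + j548)/(482 + j548)
|Γ| = 549/730 = 0.752
VSWR = (1 + |Γ|)/(1 − |Γ|) = 1.75/0.248

VSWR ≈ 7.08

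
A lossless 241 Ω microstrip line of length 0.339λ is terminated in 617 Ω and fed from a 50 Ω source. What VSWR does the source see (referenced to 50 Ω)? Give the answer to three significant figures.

VSWR ≈ 5.03

βl = 2π × 0.339 = 122°
tan(βl) = -1.6
Z_in = Z_0·(Z_L + jZ_0·tanβl)/(Z_0 + jZ_L·tanβl) = 124 + j121 Ω
Γ_s = (Z_in − Z_s)/(Z_in + Z_s) = (73.6 + j121)/(174 + j121), |Γ_s| = 0.668
VSWR = (1 + |Γ_s|)/(1 − |Γ_s|)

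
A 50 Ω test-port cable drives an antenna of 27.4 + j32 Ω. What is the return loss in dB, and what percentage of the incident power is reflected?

Γ = (-22.6 + j32)/(77.4 + j32), |Γ| = 0.468
RL = −20·log₁₀(0.468) = 6.6 dB
P_refl/P_inc = |Γ|² = 0.219

RL ≈ 6.6 dB; 21.9% of incident power reflected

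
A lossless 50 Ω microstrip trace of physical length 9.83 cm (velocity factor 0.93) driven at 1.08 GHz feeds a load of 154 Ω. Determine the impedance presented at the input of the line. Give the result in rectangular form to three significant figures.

λ = v/f = 0.93·c / 1.08 GHz = 0.258 m
βl = 2π·l/λ = 2π × 0.381 = 137°
tan(βl) = tan(137°) = -0.933
Z_in = Z_0·(Z_L + jZ_0·tanβl)/(Z_0 + jZ_L·tanβl)
     = 50·(154 − j46.6)/(50 − j144)

Z_in ≈ 31.1 + j42.8 Ω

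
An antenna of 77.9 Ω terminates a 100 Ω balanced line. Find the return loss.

RL ≈ 18.1 dB

Γ = (77.9 − 100)/(77.9 + 100) = -0.124
RL = −20·log₁₀|Γ| = −20·log₁₀(0.124)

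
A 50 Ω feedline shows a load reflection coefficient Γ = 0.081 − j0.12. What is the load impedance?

Z_L ≈ 57 − j14 Ω

Z_L = Z_0·(1 + Γ)/(1 − Γ) = 50·(1.08 − j0.12)/(0.919 + j0.12)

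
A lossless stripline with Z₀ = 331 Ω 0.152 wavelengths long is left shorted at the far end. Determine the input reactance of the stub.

X_in ≈ 468 Ω (inductive)

βl = 2π × 0.152 = 54.7°
tan(βl) = 1.41
For a shorted stub, Z_in = jZ_0·tan(βl)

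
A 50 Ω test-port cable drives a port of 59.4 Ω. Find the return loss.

RL ≈ 21.3 dB

Γ = (59.4 − 50)/(59.4 + 50) = 0.0859
RL = −20·log₁₀|Γ| = −20·log₁₀(0.0859)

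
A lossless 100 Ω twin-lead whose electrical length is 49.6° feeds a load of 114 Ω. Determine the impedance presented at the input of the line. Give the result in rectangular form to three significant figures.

Z_in ≈ 97.1 − j12.6 Ω

tan(βl) = tan(49.6°) = 1.17
Z_in = Z_0·(Z_L + jZ_0·tanβl)/(Z_0 + jZ_L·tanβl)
     = 100·(114 + j117)/(100 + j134)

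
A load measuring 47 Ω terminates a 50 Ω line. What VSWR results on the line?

For a purely resistive load, VSWR = R_L/Z_0 or Z_0/R_L (whichever > 1) = 50/47

VSWR ≈ 1.06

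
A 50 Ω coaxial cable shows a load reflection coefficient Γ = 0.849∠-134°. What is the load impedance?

Z_L ≈ 4.81 − j21.1 Ω

Z_L = Z_0·(1 + Γ)/(1 − Γ) = 50·(0.41 − j0.611)/(1.59 + j0.611)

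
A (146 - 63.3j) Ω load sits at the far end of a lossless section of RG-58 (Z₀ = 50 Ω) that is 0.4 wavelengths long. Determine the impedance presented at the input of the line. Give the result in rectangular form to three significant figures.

Z_in ≈ 49.5 + j66.9 Ω

βl = 2π × 0.4 = 144°
tan(βl) = tan(144°) = -0.727
Z_in = Z_0·(Z_L + jZ_0·tanβl)/(Z_0 + jZ_L·tanβl)
     = 50·(146 − j99.6)/(4.01 − j106)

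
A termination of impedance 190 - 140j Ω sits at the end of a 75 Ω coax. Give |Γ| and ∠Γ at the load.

Γ ≈ 0.605 ∠ -22.8°

Γ = (Z_L − Z_0)/(Z_L + Z_0) = (115 − j140)/(265 − j140)
|Γ| = 181/300 = 0.605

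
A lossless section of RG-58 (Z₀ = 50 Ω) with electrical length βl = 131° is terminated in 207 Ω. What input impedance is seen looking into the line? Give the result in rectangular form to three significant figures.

tan(βl) = tan(131°) = -1.15
Z_in = Z_0·(Z_L + jZ_0·tanβl)/(Z_0 + jZ_L·tanβl)
     = 50·(207 − j57.5)/(50 − j238)

Z_in ≈ 20.3 + j39.2 Ω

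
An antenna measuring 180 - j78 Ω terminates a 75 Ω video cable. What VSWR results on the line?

Γ = (Z_L − Z_0)/(Z_L + Z_0) = (105 − j78)/(255 − j78)
|Γ| = 131/267 = 0.491
VSWR = (1 + |Γ|)/(1 − |Γ|) = 1.49/0.509

VSWR ≈ 2.93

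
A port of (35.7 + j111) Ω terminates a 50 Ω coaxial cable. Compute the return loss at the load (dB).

RL ≈ 1.96 dB

Γ = (-14.3 + j111)/(85.7 + j111), |Γ| = 0.798
RL = −20·log₁₀|Γ| = −20·log₁₀(0.798)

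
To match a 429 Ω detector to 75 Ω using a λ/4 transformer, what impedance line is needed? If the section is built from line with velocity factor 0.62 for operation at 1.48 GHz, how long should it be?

Z_qwt ≈ 179 Ω; length ≈ 3.14 cm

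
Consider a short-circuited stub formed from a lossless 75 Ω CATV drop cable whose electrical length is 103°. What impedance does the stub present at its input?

tan(βl) = -4.33
For a short-circuited stub, Z_in = jZ_0·tan(βl)

Z_in ≈ −j325 Ω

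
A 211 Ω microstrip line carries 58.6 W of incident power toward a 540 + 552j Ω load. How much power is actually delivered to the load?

P_delivered ≈ 30.7 W

|Γ| = |(329 + j552)/(751 + j552)| = 0.689
|Γ|² = 0.475
P_refl = |Γ|²·P_inc = 27.9 W, P_del = (1 − |Γ|²)·P_inc = 30.7 W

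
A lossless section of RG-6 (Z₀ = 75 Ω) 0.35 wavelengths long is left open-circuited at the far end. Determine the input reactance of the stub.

X_in ≈ 54.5 Ω (inductive)

βl = 2π × 0.35 = 126°
tan(βl) = -1.38
For an open-circuited stub, Z_in = −jZ_0·cot(βl) = −jZ_0/tan(βl)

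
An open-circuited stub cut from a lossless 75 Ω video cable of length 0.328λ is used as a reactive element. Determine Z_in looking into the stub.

βl = 2π × 0.328 = 118°
tan(βl) = -1.87
For an open-circuited stub, Z_in = −jZ_0·cot(βl) = −jZ_0/tan(βl)

Z_in ≈ +j40 Ω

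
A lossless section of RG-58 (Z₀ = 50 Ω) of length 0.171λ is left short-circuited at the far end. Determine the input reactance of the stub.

X_in ≈ 92.3 Ω (inductive)

βl = 2π × 0.171 = 61.6°
tan(βl) = 1.85
For a short-circuited stub, Z_in = jZ_0·tan(βl)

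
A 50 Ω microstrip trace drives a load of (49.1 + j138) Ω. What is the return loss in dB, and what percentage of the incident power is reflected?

RL ≈ 1.81 dB; 66% of incident power reflected

Γ = (-0.9 + j138)/(99.1 + j138), |Γ| = 0.812
RL = −20·log₁₀(0.812) = 1.81 dB
P_refl/P_inc = |Γ|² = 0.66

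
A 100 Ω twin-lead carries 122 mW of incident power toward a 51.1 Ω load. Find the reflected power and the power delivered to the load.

P_reflected ≈ 12.8 mW; P_delivered ≈ 109 mW

Γ = (51.1 − 100)/(51.1 + 100) = -0.324
|Γ|² = 0.105
P_refl = |Γ|²·P_inc = 12.8 mW, P_del = (1 − |Γ|²)·P_inc = 109 mW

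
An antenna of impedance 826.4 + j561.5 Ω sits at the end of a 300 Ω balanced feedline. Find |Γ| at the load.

Γ = (Z_L − Z_0)/(Z_L + Z_0) = (526.4 + j561.5)/(1126 + j561.5)
|Γ| = 770/1260

|Γ| ≈ 0.612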